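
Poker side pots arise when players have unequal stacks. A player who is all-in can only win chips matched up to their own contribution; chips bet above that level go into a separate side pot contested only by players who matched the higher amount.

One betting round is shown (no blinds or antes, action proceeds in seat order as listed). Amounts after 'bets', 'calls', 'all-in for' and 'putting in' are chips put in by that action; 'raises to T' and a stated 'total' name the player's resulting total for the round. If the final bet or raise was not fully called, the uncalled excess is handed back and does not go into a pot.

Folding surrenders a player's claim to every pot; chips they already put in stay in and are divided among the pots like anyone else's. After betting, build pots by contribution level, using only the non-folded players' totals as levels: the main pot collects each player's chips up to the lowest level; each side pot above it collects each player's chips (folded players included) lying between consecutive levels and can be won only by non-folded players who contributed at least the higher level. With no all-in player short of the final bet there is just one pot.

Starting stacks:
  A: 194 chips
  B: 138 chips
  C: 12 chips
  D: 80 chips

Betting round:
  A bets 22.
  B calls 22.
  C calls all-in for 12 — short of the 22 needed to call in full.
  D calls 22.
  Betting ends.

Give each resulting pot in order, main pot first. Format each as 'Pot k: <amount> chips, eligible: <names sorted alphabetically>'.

Contributions: A=22, B=22, C=12, D=22
Pot levels (distinct totals of non-folded players): 12, 22
Layer 1-12: 12 each from A, B, C, D = 12*4 = 48 chips; eligible A, B, C, D
Layer 13-22: 10 each from A, B, D = 10*3 = 30 chips; eligible A, B, D

Pot 1: 48 chips, eligible: A, B, C, D
Pot 2: 30 chips, eligible: A, B, D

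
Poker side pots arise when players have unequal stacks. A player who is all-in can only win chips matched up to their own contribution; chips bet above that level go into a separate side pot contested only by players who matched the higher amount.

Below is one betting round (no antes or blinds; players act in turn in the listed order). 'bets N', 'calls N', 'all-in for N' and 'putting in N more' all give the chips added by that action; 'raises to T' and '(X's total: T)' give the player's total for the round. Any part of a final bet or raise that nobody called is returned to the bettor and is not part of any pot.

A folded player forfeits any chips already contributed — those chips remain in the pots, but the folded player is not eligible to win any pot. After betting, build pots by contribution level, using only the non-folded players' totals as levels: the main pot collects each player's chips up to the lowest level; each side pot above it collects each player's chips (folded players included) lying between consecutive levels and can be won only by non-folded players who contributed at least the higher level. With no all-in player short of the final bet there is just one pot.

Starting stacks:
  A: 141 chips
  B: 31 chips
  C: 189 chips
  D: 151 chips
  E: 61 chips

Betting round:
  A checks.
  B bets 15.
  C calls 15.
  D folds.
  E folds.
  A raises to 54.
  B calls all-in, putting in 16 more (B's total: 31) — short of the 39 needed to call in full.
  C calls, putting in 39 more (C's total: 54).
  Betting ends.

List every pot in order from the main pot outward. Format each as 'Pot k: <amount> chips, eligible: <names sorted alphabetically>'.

Contributions: A=54, B=31, C=54
Folded: D, E
Pot levels (distinct totals of non-folded players): 31, 54
Layer 1-31: 31 each from A, B, C = 31*3 = 93 chips; eligible A, B, C
Layer 32-54: 23 each from A, C = 23*2 = 46 chips; eligible A, C

Pot 1: 93 chips, eligible: A, B, C
Pot 2: 46 chips, eligible: A, C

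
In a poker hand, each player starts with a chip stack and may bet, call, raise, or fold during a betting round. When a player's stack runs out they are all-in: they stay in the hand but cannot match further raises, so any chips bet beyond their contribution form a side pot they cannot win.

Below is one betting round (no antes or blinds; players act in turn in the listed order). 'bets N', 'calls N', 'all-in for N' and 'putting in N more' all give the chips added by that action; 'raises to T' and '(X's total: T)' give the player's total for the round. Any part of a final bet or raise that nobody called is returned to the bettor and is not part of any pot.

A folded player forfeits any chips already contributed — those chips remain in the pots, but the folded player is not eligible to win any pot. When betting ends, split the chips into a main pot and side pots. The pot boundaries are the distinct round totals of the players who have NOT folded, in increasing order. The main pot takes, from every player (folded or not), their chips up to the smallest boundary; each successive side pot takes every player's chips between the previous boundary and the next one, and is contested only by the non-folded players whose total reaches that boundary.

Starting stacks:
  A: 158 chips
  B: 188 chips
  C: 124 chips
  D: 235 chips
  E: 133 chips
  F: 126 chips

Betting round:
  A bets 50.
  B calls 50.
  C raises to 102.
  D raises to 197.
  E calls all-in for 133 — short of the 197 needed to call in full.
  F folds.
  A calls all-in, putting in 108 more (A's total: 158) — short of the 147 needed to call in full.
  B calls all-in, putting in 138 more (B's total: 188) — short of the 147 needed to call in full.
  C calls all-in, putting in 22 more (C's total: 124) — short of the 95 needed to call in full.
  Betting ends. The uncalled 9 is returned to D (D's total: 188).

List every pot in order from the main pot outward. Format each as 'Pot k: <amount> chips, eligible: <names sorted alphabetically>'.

Pot 1: 620 chips, eligible: A, B, C, D, E
Pot 2: 36 chips, eligible: A, B, D, E
Pot 3: 75 chips, eligible: A, B, D
Pot 4: 60 chips, eligible: B, D

Derivation:
Contributions (after 9 returned to D): A=158, B=188, C=124, D=188, E=133
Folded: F
Pot levels (distinct totals of non-folded players): 124, 133, 158, 188
Layer 1-124: 124 each from A, B, C, D, E = 124*5 = 620 chips; eligible A, B, C, D, E
Layer 125-133: 9 each from A, B, D, E = 9*4 = 36 chips; eligible A, B, D, E
Layer 134-158: 25 each from A, B, D = 25*3 = 75 chips; eligible A, B, D
Layer 159-188: 30 each from B, D = 30*2 = 60 chips; eligible B, D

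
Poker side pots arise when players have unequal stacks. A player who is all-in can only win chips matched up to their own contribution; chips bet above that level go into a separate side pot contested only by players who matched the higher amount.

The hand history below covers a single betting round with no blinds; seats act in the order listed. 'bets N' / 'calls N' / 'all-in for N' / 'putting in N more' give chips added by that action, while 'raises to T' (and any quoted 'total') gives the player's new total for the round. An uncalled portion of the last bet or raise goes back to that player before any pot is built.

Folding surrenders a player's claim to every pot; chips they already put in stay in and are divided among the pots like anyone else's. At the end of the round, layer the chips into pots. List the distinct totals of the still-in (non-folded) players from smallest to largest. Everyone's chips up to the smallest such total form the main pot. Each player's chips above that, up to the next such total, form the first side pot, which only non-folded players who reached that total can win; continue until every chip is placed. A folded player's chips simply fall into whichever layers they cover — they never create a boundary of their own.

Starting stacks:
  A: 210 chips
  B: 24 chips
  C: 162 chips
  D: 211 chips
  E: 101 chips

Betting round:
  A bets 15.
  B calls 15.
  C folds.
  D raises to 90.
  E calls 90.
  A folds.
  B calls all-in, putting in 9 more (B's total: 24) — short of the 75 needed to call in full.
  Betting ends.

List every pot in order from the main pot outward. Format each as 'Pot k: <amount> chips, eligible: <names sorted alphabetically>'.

Pot 1: 87 chips, eligible: B, D, E
Pot 2: 132 chips, eligible: D, E

Derivation:
Contributions: A=15, B=24, D=90, E=90
Folded: A, C
Pot levels (distinct totals of non-folded players): 24, 90
Layer 1-24: A 15 + B 24 + D 24 + E 24 = 87 chips; eligible B, D, E
Layer 25-90: 66 each from D, E = 66*2 = 132 chips; eligible D, E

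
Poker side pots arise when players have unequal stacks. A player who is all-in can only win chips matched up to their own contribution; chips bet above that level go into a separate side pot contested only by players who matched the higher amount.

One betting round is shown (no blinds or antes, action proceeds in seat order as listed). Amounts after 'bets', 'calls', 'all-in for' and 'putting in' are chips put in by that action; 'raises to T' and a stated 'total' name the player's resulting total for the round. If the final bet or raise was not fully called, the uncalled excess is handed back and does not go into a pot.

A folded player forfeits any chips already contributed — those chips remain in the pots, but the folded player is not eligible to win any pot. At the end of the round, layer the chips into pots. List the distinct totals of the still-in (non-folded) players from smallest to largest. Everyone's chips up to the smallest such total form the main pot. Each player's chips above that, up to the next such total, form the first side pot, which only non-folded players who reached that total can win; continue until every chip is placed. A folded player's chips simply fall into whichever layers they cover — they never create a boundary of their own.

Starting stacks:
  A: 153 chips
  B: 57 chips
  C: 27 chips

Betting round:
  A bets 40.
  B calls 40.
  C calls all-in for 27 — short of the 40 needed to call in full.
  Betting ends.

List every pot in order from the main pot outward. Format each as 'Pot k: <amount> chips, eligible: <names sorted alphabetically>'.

Pot 1: 81 chips, eligible: A, B, C
Pot 2: 26 chips, eligible: A, B

Derivation:
Contributions: A=40, B=40, C=27
Pot levels (distinct totals of non-folded players): 27, 40
Layer 1-27: 27 each from A, B, C = 27*3 = 81 chips; eligible A, B, C
Layer 28-40: 13 each from A, B = 13*2 = 26 chips; eligible A, B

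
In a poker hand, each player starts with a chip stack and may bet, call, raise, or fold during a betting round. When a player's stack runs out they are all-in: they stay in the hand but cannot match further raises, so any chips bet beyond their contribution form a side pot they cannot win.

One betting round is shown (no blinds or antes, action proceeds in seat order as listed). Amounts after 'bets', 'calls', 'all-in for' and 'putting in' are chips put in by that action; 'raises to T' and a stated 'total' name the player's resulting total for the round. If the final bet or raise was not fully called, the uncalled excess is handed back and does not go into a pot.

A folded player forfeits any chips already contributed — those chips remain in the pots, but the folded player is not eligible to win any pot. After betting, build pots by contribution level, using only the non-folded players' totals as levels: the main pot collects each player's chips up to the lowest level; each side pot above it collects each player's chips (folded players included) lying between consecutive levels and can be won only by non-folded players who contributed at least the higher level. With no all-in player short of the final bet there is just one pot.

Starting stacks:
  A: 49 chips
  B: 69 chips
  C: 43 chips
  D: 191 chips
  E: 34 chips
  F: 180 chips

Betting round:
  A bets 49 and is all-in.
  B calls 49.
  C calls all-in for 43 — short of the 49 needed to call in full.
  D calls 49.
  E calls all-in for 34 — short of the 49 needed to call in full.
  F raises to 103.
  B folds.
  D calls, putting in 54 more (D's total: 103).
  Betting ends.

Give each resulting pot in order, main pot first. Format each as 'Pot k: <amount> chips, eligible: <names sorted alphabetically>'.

Pot 1: 204 chips, eligible: A, C, D, E, F
Pot 2: 45 chips, eligible: A, C, D, F
Pot 3: 24 chips, eligible: A, D, F
Pot 4: 108 chips, eligible: D, F

Derivation:
Contributions: A=49, B=49, C=43, D=103, E=34, F=103
Folded: B
Pot levels (distinct totals of non-folded players): 34, 43, 49, 103
Layer 1-34: 34 each from A, B, C, D, E, F = 34*6 = 204 chips; eligible A, C, D, E, F
Layer 35-43: 9 each from A, B, C, D, F = 9*5 = 45 chips; eligible A, C, D, F
Layer 44-49: 6 each from A, B, D, F = 6*4 = 24 chips; eligible A, D, F
Layer 50-103: 54 each from D, F = 54*2 = 108 chips; eligible D, F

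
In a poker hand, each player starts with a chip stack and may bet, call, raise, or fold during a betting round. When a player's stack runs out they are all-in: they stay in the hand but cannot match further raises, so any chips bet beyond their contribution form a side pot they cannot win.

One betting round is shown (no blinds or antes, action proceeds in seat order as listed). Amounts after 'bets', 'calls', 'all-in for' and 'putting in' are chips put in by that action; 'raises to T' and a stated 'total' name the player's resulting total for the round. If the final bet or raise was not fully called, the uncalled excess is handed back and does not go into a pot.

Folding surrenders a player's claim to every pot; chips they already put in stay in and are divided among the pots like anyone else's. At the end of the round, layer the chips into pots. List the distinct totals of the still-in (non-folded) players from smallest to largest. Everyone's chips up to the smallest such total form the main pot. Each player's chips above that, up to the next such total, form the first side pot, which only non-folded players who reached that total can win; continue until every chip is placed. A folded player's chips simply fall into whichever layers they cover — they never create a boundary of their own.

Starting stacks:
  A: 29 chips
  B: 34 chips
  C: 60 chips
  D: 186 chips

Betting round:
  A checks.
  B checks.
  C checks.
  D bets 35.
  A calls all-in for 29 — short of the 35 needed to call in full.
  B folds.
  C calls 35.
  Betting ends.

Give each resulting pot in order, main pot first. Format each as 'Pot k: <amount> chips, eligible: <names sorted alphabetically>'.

Contributions: A=29, C=35, D=35
Folded: B
Pot levels (distinct totals of non-folded players): 29, 35
Layer 1-29: 29 each from A, C, D = 29*3 = 87 chips; eligible A, C, D
Layer 30-35: 6 each from C, D = 6*2 = 12 chips; eligible C, D

Pot 1: 87 chips, eligible: A, C, D
Pot 2: 12 chips, eligible: C, D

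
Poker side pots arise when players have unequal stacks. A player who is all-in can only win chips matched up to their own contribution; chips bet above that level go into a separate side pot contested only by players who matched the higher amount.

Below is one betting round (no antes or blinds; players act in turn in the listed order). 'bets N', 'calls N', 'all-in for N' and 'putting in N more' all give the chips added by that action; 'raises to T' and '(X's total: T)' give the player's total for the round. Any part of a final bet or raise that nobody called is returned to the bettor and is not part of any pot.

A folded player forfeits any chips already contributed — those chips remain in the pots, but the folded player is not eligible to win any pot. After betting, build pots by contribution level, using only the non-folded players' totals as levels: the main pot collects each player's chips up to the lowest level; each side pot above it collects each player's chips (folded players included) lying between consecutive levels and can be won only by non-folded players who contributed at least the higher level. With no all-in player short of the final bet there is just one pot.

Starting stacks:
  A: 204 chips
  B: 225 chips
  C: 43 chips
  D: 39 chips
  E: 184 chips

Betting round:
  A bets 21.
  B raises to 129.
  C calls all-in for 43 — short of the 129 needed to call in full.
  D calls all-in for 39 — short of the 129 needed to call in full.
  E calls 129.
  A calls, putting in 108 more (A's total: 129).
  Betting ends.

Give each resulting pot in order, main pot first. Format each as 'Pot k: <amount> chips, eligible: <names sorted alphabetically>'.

Contributions: A=129, B=129, C=43, D=39, E=129
Pot levels (distinct totals of non-folded players): 39, 43, 129
Layer 1-39: 39 each from A, B, C, D, E = 39*5 = 195 chips; eligible A, B, C, D, E
Layer 40-43: 4 each from A, B, C, E = 4*4 = 16 chips; eligible A, B, C, E
Layer 44-129: 86 each from A, B, E = 86*3 = 258 chips; eligible A, B, E

Pot 1: 195 chips, eligible: A, B, C, D, E
Pot 2: 16 chips, eligible: A, B, C, E
Pot 3: 258 chips, eligible: A, B, E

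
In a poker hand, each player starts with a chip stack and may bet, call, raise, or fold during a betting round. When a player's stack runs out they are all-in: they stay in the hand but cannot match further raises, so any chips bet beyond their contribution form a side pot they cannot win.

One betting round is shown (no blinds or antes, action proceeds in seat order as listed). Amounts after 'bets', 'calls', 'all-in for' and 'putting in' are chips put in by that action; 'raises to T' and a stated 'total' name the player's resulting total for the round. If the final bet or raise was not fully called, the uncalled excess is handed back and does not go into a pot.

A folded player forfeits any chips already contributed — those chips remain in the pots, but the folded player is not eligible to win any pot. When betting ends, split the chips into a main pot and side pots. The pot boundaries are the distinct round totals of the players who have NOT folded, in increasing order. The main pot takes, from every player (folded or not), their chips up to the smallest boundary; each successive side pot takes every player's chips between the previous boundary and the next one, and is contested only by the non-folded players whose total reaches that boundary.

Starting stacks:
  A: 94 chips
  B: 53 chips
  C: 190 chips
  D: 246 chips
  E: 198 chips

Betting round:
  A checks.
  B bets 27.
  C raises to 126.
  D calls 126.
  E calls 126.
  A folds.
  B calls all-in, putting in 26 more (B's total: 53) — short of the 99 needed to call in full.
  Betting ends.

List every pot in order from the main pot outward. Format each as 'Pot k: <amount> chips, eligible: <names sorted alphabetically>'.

Pot 1: 212 chips, eligible: B, C, D, E
Pot 2: 219 chips, eligible: C, D, E

Derivation:
Contributions: B=53, C=126, D=126, E=126
Folded: A
Pot levels (distinct totals of non-folded players): 53, 126
Layer 1-53: 53 each from B, C, D, E = 53*4 = 212 chips; eligible B, C, D, E
Layer 54-126: 73 each from C, D, E = 73*3 = 219 chips; eligible C, D, E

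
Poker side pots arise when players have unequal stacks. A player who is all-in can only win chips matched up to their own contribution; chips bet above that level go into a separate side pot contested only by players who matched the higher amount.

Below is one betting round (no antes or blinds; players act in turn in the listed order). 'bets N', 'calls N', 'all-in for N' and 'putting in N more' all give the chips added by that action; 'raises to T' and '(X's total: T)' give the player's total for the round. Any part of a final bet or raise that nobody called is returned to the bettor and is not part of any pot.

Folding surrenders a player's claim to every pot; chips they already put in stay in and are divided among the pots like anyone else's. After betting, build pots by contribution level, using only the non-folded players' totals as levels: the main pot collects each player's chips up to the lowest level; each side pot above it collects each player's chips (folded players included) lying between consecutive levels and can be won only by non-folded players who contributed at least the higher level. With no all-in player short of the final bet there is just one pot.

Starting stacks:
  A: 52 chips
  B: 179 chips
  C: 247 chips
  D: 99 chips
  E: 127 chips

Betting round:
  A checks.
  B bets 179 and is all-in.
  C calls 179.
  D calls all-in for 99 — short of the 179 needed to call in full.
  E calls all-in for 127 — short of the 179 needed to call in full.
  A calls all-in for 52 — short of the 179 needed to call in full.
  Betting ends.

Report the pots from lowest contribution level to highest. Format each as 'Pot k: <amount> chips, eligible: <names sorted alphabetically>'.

Contributions: A=52, B=179, C=179, D=99, E=127
Pot levels (distinct totals of non-folded players): 52, 99, 127, 179
Layer 1-52: 52 each from A, B, C, D, E = 52*5 = 260 chips; eligible A, B, C, D, E
Layer 53-99: 47 each from B, C, D, E = 47*4 = 188 chips; eligible B, C, D, E
Layer 100-127: 28 each from B, C, E = 28*3 = 84 chips; eligible B, C, E
Layer 128-179: 52 each from B, C = 52*2 = 104 chips; eligible B, C

Pot 1: 260 chips, eligible: A, B, C, D, E
Pot 2: 188 chips, eligible: B, C, D, E
Pot 3: 84 chips, eligible: B, C, E
Pot 4: 104 chips, eligible: B, C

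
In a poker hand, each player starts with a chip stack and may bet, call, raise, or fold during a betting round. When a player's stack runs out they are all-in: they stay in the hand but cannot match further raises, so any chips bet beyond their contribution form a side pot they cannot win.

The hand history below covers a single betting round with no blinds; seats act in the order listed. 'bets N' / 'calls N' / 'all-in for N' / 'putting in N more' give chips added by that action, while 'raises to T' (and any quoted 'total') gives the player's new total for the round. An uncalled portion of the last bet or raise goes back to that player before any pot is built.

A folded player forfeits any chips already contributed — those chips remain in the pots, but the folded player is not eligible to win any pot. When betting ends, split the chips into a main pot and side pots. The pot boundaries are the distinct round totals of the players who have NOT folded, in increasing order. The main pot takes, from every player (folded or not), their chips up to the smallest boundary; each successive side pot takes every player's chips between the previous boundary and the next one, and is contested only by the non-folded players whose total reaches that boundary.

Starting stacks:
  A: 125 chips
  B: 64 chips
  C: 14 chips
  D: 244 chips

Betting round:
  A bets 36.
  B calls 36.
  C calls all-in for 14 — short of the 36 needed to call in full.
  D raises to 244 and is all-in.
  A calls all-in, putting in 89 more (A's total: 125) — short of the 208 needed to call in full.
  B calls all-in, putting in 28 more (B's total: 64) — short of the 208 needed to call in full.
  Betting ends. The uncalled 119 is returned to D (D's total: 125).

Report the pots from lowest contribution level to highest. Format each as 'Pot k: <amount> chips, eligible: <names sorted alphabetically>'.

Contributions (after 119 returned to D): A=125, B=64, C=14, D=125
Pot levels (distinct totals of non-folded players): 14, 64, 125
Layer 1-14: 14 each from A, B, C, D = 14*4 = 56 chips; eligible A, B, C, D
Layer 15-64: 50 each from A, B, D = 50*3 = 150 chips; eligible A, B, D
Layer 65-125: 61 each from A, D = 61*2 = 122 chips; eligible A, D

Pot 1: 56 chips, eligible: A, B, C, D
Pot 2: 150 chips, eligible: A, B, D
Pot 3: 122 chips, eligible: A, D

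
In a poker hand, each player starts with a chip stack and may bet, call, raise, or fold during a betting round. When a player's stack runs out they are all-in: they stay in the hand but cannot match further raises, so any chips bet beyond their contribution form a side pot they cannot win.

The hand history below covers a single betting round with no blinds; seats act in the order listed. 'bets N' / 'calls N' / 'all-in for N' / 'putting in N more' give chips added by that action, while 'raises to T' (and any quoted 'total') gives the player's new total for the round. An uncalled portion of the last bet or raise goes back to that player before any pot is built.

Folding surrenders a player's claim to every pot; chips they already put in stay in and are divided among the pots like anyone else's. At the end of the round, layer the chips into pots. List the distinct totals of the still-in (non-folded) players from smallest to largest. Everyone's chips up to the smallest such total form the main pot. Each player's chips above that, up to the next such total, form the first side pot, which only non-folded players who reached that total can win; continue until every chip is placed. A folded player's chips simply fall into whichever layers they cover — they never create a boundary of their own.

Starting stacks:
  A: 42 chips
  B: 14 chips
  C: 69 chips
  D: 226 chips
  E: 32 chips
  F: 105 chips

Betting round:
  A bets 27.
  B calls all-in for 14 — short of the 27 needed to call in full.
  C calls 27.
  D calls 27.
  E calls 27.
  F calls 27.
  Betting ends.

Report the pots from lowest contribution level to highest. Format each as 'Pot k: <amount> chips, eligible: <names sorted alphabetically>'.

Contributions: A=27, B=14, C=27, D=27, E=27, F=27
Pot levels (distinct totals of non-folded players): 14, 27
Layer 1-14: 14 each from A, B, C, D, E, F = 14*6 = 84 chips; eligible A, B, C, D, E, F
Layer 15-27: 13 each from A, C, D, E, F = 13*5 = 65 chips; eligible A, C, D, E, F

Pot 1: 84 chips, eligible: A, B, C, D, E, F
Pot 2: 65 chips, eligible: A, C, D, E, F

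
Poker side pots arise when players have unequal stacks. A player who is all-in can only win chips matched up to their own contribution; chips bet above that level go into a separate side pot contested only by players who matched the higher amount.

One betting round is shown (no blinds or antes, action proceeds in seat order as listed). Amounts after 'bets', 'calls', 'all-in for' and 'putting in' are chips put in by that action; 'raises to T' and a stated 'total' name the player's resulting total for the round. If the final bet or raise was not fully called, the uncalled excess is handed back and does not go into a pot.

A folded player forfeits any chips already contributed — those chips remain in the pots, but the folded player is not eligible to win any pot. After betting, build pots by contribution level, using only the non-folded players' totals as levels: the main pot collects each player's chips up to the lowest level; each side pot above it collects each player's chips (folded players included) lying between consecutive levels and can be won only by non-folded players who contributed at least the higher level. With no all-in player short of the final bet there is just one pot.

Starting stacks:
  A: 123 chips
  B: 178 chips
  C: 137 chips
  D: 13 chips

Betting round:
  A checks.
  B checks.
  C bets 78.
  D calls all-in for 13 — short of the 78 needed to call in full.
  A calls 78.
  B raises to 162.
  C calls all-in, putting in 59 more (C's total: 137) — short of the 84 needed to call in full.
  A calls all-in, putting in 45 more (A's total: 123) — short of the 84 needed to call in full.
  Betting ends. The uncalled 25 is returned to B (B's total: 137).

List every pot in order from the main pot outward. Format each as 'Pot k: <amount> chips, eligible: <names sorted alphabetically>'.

Pot 1: 52 chips, eligible: A, B, C, D
Pot 2: 330 chips, eligible: A, B, C
Pot 3: 28 chips, eligible: B, C

Derivation:
Contributions (after 25 returned to B): A=123, B=137, C=137, D=13
Pot levels (distinct totals of non-folded players): 13, 123, 137
Layer 1-13: 13 each from A, B, C, D = 13*4 = 52 chips; eligible A, B, C, D
Layer 14-123: 110 each from A, B, C = 110*3 = 330 chips; eligible A, B, C
Layer 124-137: 14 each from B, C = 14*2 = 28 chips; eligible B, C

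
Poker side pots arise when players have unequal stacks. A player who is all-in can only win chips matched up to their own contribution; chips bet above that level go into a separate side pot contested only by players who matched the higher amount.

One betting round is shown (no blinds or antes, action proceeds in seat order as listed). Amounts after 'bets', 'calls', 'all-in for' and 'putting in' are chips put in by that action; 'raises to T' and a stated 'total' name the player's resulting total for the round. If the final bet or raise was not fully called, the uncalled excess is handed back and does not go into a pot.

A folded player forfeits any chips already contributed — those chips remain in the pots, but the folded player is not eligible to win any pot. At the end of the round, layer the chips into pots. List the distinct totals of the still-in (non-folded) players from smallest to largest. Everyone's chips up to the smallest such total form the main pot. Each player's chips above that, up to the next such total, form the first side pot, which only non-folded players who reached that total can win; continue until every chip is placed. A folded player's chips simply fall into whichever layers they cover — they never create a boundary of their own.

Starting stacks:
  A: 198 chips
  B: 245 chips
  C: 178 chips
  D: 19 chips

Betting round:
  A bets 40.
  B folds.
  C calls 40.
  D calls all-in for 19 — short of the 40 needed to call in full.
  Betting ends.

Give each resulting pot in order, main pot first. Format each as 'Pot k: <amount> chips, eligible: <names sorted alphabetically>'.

Contributions: A=40, C=40, D=19
Folded: B
Pot levels (distinct totals of non-folded players): 19, 40
Layer 1-19: 19 each from A, C, D = 19*3 = 57 chips; eligible A, C, D
Layer 20-40: 21 each from A, C = 21*2 = 42 chips; eligible A, C

Pot 1: 57 chips, eligible: A, C, D
Pot 2: 42 chips, eligible: A, C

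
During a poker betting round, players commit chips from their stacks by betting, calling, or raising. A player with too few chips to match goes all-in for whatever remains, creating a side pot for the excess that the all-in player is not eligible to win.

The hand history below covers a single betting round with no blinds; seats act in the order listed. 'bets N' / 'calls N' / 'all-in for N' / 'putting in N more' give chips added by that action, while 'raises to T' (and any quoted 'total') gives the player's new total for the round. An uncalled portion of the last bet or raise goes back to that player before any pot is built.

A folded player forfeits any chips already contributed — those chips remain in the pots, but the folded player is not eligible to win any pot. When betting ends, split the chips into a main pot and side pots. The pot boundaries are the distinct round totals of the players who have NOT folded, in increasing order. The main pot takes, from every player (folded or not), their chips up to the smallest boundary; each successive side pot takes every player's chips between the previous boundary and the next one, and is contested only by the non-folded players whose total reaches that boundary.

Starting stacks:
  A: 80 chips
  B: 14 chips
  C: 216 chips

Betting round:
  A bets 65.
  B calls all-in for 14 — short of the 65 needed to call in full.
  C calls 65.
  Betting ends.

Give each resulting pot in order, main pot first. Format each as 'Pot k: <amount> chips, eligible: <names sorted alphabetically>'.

Pot 1: 42 chips, eligible: A, B, C
Pot 2: 102 chips, eligible: A, C

Derivation:
Contributions: A=65, B=14, C=65
Pot levels (distinct totals of non-folded players): 14, 65
Layer 1-14: 14 each from A, B, C = 14*3 = 42 chips; eligible A, B, C
Layer 15-65: 51 each from A, C = 51*2 = 102 chips; eligible A, C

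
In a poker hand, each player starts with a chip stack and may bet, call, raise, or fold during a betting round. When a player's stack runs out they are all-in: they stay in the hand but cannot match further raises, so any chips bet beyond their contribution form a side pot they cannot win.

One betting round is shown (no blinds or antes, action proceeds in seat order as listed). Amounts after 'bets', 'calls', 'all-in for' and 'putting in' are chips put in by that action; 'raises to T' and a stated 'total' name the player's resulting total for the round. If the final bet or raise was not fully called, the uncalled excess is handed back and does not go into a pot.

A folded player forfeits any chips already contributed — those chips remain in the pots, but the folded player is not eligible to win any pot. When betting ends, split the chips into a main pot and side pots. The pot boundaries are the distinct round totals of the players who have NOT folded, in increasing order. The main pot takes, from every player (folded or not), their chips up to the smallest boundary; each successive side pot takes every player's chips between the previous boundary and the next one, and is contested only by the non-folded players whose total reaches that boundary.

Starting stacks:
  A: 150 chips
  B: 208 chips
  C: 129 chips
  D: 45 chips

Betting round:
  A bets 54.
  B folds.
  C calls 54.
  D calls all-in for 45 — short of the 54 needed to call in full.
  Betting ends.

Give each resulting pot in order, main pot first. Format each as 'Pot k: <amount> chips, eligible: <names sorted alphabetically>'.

Contributions: A=54, C=54, D=45
Folded: B
Pot levels (distinct totals of non-folded players): 45, 54
Layer 1-45: 45 each from A, C, D = 45*3 = 135 chips; eligible A, C, D
Layer 46-54: 9 each from A, C = 9*2 = 18 chips; eligible A, C

Pot 1: 135 chips, eligible: A, C, D
Pot 2: 18 chips, eligible: A, C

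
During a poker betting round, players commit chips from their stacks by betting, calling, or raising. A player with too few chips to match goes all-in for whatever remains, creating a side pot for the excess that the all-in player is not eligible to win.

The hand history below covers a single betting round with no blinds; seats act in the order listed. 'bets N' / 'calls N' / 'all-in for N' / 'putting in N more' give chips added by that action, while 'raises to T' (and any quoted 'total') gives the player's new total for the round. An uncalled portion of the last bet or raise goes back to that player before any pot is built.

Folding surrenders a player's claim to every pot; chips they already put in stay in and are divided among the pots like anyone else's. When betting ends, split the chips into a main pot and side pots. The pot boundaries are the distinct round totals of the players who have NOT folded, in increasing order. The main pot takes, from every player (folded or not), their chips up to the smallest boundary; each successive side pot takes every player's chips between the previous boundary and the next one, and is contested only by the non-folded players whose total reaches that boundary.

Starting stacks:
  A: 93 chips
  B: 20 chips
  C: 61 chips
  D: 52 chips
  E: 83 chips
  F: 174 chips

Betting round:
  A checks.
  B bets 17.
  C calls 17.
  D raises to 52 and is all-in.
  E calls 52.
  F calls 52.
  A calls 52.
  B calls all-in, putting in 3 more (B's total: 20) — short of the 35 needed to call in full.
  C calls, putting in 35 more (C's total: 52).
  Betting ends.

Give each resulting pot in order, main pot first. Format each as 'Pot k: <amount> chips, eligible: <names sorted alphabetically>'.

Contributions: A=52, B=20, C=52, D=52, E=52, F=52
Pot levels (distinct totals of non-folded players): 20, 52
Layer 1-20: 20 each from A, B, C, D, E, F = 20*6 = 120 chips; eligible A, B, C, D, E, F
Layer 21-52: 32 each from A, C, D, E, F = 32*5 = 160 chips; eligible A, C, D, E, F

Pot 1: 120 chips, eligible: A, B, C, D, E, F
Pot 2: 160 chips, eligible: A, C, D, E, F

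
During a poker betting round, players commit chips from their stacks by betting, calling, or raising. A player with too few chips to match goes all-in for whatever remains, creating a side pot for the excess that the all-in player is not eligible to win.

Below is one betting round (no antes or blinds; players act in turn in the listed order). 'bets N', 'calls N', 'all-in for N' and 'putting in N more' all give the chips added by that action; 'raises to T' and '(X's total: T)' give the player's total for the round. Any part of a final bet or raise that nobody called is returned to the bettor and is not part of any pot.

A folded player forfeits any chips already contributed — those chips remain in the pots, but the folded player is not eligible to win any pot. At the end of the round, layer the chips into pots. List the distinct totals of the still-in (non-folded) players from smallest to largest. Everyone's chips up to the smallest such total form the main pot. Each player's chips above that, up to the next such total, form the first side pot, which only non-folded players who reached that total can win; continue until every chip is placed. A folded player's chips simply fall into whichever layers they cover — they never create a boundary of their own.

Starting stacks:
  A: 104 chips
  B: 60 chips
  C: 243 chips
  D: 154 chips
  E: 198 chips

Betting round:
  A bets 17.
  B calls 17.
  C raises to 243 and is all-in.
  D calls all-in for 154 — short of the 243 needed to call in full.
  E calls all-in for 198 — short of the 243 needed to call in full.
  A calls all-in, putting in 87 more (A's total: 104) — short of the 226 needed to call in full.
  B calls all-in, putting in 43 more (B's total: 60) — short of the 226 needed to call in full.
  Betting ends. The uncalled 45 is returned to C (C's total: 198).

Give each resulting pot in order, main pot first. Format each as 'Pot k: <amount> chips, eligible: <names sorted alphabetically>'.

Pot 1: 300 chips, eligible: A, B, C, D, E
Pot 2: 176 chips, eligible: A, C, D, E
Pot 3: 150 chips, eligible: C, D, E
Pot 4: 88 chips, eligible: C, E

Derivation:
Contributions (after 45 returned to C): A=104, B=60, C=198, D=154, E=198
Pot levels (distinct totals of non-folded players): 60, 104, 154, 198
Layer 1-60: 60 each from A, B, C, D, E = 60*5 = 300 chips; eligible A, B, C, D, E
Layer 61-104: 44 each from A, C, D, E = 44*4 = 176 chips; eligible A, C, D, E
Layer 105-154: 50 each from C, D, E = 50*3 = 150 chips; eligible C, D, E
Layer 155-198: 44 each from C, E = 44*2 = 88 chips; eligible C, E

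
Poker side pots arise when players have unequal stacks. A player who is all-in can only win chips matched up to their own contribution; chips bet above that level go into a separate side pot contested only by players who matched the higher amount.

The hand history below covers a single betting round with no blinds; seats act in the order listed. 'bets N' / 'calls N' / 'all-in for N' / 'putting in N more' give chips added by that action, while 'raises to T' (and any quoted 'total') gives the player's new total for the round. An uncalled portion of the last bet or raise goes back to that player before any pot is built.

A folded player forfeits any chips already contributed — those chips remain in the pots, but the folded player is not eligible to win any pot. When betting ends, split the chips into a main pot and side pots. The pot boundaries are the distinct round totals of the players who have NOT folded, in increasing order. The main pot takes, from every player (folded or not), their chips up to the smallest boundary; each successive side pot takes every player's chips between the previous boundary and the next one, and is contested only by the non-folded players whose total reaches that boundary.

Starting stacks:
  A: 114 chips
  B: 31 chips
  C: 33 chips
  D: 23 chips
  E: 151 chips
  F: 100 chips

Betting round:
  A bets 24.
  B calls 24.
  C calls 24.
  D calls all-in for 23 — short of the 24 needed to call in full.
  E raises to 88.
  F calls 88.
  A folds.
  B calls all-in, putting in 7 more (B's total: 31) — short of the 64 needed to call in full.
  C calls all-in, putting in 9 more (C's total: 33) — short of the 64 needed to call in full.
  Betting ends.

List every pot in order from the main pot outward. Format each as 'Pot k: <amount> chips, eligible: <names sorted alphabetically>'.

Pot 1: 138 chips, eligible: B, C, D, E, F
Pot 2: 33 chips, eligible: B, C, E, F
Pot 3: 6 chips, eligible: C, E, F
Pot 4: 110 chips, eligible: E, F

Derivation:
Contributions: A=24, B=31, C=33, D=23, E=88, F=88
Folded: A
Pot levels (distinct totals of non-folded players): 23, 31, 33, 88
Layer 1-23: 23 each from A, B, C, D, E, F = 23*6 = 138 chips; eligible B, C, D, E, F
Layer 24-31: A 1 + B 8 + C 8 + E 8 + F 8 = 33 chips; eligible B, C, E, F
Layer 32-33: 2 each from C, E, F = 2*3 = 6 chips; eligible C, E, F
Layer 34-88: 55 each from E, F = 55*2 = 110 chips; eligible E, F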